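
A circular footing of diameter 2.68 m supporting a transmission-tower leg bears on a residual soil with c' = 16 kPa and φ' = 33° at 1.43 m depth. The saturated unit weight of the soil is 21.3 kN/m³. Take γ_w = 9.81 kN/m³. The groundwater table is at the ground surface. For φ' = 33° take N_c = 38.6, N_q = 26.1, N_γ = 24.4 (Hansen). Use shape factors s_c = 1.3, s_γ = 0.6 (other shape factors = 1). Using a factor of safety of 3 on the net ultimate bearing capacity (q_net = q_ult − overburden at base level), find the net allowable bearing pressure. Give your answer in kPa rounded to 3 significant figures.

γ' = 21.3 − 9.81 = 11.49 kN/m³ (submerged throughout). q = 11.49 × 1.43 = 16.431 kPa; the same γ' applies in the ½γBN_γ term.
c·N_c·s_c = 16 × 38.6 × 1.3 = 802.88 kPa
q·N_q = 16.431 × 26.1 = 428.84 kPa
0.5·γ·B·N_γ·s_γ = 0.5 × 11.49 × 2.68 × 24.4 × 0.6 = 225.41 kPa
q_ult = 802.88 + 428.84 + 225.41 = 1457.1 kPa.
q_net = 1457.1 − 16.431 = 1440.7 kPa.
q_all(net) = 1440.7 / 3 = 480.23 kPa.

q_all(net) ≈ 480 kPa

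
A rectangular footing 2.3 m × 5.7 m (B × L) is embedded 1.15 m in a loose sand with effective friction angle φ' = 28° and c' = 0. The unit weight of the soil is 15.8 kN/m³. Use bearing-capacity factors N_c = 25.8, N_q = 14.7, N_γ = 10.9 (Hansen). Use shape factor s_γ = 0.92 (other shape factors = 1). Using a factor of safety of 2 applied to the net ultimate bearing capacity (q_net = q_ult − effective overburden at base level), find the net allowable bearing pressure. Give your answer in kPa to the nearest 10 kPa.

q_all(net) ≈ 220 kPa

q = γ·D_f = 15.8 × 1.15 = 18.17 kPa.
q·N_q = 18.17 × 14.7 = 267.1 kPa
0.5·γ·B·N_γ·s_γ = 0.5 × 15.8 × 2.3 × 10.9 × 0.92 = 182.21 kPa
q_ult = 267.1 + 182.21 = 449.31 kPa.
Net ultimate: q_net = 449.31 − 18.17 = 431.14 kPa.
q_all(net) = 431.14 / 2 = 215.57 kPa.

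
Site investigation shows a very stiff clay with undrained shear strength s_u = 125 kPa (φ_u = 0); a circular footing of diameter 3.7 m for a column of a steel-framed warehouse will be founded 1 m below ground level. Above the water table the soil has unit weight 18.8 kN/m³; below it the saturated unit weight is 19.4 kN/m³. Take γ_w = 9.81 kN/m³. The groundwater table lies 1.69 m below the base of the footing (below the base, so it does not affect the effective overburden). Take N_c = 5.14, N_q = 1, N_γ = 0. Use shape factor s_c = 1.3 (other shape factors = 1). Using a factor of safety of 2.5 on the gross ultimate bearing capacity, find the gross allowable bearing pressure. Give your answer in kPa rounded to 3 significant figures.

q = γ·D_f = 18.8 × 1 = 18.8 kPa.
c·N_c·s_c = 125 × 5.14 × 1.3 = 835.25 kPa
q·N_q = 18.8 × 1 = 18.8 kPa
q_ult = 835.25 + 18.8 = 854.05 kPa.
q_all = 854.05 / 2.5 = 341.62 kPa.

q_all ≈ 342 kPa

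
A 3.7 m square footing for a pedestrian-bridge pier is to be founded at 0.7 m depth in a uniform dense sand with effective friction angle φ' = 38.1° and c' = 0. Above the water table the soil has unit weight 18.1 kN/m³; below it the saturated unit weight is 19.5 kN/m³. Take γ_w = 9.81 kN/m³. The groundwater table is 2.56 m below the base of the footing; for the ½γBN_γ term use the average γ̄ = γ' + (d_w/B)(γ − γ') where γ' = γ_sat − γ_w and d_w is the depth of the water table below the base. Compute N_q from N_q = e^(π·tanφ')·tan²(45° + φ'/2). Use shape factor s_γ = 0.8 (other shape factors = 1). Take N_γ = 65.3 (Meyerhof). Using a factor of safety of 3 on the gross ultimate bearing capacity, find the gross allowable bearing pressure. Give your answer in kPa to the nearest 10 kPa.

q_all ≈ 710 kPa

N_q = e^(π·tan38.1°)·tan²(64.05°) = 49.59.
q = γ·D_f = 18.1 × 0.7 = 12.67 kPa.
γ' = 9.69 kN/m³; averaging over the depth B below the base, γ̄ = γ' + (d_w/B)(γ − γ') = 15.509 kN/m³.
q·N_q = 12.67 × 49.587 = 628.27 kPa
0.5·γ·B·N_γ·s_γ = 0.5 × 15.509 × 3.7 × 65.3 × 0.8 = 1498.8 kPa
q_ult = 628.27 + 1498.8 = 2127.1 kPa.
q_all = 2127.1 / 3 = 709.03 kPa.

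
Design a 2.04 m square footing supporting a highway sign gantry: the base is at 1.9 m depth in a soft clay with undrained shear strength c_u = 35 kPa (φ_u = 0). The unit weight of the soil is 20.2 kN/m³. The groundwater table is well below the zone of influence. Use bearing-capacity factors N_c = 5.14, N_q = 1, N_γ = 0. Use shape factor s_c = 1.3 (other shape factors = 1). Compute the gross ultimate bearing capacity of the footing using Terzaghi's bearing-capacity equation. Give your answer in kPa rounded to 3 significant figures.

q = γ·D_f = 20.2 × 1.9 = 38.38 kPa.
c·N_c·s_c = 35 × 5.14 × 1.3 = 233.87 kPa
q·N_q = 38.38 × 1 = 38.38 kPa
q_ult = 233.87 + 38.38 = 272.25 kPa.

q_ult ≈ 272 kPa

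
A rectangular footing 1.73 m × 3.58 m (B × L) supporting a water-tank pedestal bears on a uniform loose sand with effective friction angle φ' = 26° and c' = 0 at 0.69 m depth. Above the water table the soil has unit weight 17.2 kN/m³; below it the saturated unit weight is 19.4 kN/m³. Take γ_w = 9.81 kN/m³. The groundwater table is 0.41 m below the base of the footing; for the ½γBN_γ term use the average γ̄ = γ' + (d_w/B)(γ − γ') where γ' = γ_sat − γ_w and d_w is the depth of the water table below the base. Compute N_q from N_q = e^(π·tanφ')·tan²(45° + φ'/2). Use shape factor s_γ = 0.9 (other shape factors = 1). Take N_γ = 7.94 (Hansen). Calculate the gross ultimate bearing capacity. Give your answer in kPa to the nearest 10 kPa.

tan26° = 0.4877, so N_q = e^(π×0.4877)·tan²(58°) = 4.629 × 2.561 = 11.85.
q = γ·D_f = 17.2 × 0.69 = 11.868 kPa.
γ' = 9.59 kN/m³; averaging over the depth B below the base, γ̄ = γ' + (d_w/B)(γ − γ') = 11.394 kN/m³.
q·N_q = 11.868 × 11.854 = 140.69 kPa
0.5·γ·B·N_γ·s_γ = 0.5 × 11.394 × 1.73 × 7.94 × 0.9 = 70.427 kPa
q_ult = 140.69 + 70.427 = 211.11 kPa.

q_ult ≈ 210 kPa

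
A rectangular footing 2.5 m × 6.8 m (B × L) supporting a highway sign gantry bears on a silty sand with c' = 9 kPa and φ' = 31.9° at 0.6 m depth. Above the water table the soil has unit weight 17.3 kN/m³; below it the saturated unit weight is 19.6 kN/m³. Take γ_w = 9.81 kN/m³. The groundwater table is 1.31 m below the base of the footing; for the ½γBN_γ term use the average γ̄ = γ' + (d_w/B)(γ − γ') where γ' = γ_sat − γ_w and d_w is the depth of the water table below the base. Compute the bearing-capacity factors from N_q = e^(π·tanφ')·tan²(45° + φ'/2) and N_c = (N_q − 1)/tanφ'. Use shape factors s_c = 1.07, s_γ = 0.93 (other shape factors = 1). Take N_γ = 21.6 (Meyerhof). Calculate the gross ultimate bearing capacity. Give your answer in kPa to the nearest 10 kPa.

tan31.9° = 0.6224, so N_q = e^(π×0.6224)·tan²(60.95°) = 7.067 × 3.241 = 22.91.
N_c = (22.91 − 1)/tan31.9° = 35.19.
q = γ·D_f = 17.3 × 0.6 = 10.38 kPa.
γ' = 9.79 kN/m³; averaging over the depth B below the base, γ̄ = γ' + (d_w/B)(γ − γ') = 13.725 kN/m³.
c·N_c·s_c = 9 × 35.194 × 1.07 = 338.92 kPa
q·N_q = 10.38 × 22.907 = 237.77 kPa
0.5·γ·B·N_γ·s_γ = 0.5 × 13.725 × 2.5 × 21.6 × 0.93 = 344.64 kPa
q_ult = 338.92 + 237.77 + 344.64 = 921.33 kPa.

q_ult ≈ 920 kPa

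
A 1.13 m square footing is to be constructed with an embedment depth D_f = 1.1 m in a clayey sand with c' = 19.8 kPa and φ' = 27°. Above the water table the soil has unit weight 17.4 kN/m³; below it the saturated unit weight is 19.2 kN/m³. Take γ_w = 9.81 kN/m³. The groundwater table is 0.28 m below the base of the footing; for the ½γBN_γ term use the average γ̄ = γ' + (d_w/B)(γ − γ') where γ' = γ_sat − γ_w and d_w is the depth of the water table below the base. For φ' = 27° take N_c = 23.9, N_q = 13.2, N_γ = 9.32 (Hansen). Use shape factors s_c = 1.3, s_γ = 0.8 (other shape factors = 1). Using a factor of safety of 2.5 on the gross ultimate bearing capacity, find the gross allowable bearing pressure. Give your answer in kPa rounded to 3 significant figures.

q_all ≈ 366 kPa

Overburden at base level: q = 17.4 × 1.1 = 19.14 kPa.
The water table is 0.28 m below the base (< B = 1.13 m), so the ½γBN_γ term uses γ̄ = γ' + (d_w/B)(γ − γ') = 9.39 + (0.28/1.13)(17.4 − 9.39) = 11.375 kN/m³.
Cohesion term c·N_c·s_c = 19.8 × 23.9 × 1.3 = 615.19 kPa; surcharge term q·N_q = 19.14 × 13.2 = 252.65 kPa; self-weight term 0.5·γ·B·N_γ·s_γ = 0.5 × 11.375 × 1.13 × 9.32 × 0.8 = 47.918 kPa.
q_ult = 615.19 + 252.65 + 47.918 = 915.75 kPa.
q_all = 915.75 / 2.5 = 366.3 kPa.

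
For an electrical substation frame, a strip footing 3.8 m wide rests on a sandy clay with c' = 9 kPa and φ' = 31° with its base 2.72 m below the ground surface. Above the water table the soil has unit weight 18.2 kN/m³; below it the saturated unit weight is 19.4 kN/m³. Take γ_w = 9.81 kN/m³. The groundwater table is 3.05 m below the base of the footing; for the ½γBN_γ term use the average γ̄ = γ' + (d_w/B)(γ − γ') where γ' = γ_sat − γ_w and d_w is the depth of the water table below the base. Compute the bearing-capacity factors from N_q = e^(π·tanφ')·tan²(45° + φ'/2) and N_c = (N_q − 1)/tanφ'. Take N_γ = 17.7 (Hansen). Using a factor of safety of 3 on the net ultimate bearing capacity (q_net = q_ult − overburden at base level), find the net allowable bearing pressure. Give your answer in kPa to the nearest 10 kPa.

q_all(net) ≈ 610 kPa

N_q = e^(π·tan31°)·tan²(60.5°) = 20.63; N_c = (N_q − 1)/tanφ' = 32.67.
Effective surcharge at the founding depth q = γ·D_f = 18.2 × 2.72 = 49.504 kPa.
With d_w = 3.05 m < B, γ̄ = 9.59 + (3.05/3.8) × (18.2 − 9.59) = 16.501 kN/m³.
q_ult = c·N_c + q·N_q + 0.5·γ·B·N_γ
     = 9 × 32.671 + 49.504 × 20.631 + 0.5 × 16.501 × 3.8 × 17.7
     = 294.04 + 1021.3 + 554.92 = 1870.3 kPa.
q_net = 1870.3 − 49.504 = 1820.8 kPa.
q_all(net) = 1820.8 / 3 = 606.92 kPa.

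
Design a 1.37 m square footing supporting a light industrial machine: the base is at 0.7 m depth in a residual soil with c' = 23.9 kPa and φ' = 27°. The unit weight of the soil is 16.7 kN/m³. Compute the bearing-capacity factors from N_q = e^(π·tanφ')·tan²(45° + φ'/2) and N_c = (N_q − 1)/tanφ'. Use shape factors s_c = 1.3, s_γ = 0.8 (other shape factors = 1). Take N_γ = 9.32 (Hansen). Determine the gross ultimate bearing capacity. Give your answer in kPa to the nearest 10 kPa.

q_ult ≈ 980 kPa

tan27° = 0.5095, so N_q = e^(π×0.5095)·tan²(58.5°) = 4.957 × 2.663 = 13.2.
N_c = (13.2 − 1)/tan27° = 23.94.
q = γ·D_f = 16.7 × 0.7 = 11.69 kPa.
c·N_c·s_c = 23.9 × 23.942 × 1.3 = 743.88 kPa
q·N_q = 11.69 × 13.199 = 154.3 kPa
0.5·γ·B·N_γ·s_γ = 0.5 × 16.7 × 1.37 × 9.32 × 0.8 = 85.293 kPa
q_ult = 743.88 + 154.3 + 85.293 = 983.47 kPa.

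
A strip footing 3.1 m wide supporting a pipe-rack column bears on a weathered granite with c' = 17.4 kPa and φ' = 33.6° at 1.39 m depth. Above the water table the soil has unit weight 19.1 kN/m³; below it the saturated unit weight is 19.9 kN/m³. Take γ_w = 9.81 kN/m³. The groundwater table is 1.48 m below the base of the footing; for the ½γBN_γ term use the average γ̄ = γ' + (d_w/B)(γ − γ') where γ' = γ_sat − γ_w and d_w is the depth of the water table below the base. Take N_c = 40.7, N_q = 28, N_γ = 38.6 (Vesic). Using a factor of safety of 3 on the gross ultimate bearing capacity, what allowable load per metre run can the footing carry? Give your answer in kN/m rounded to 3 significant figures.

Overburden at base level: q = 19.1 × 1.39 = 26.549 kPa.
The water table is 1.48 m below the base (< B = 3.1 m), so the ½γBN_γ term uses γ̄ = γ' + (d_w/B)(γ − γ') = 10.09 + (1.48/3.1)(19.1 − 10.09) = 14.392 kN/m³.
Cohesion term c·N_c = 17.4 × 40.7 = 708.18 kPa; surcharge term q·N_q = 26.549 × 28 = 743.37 kPa; self-weight term 0.5·γ·B·N_γ = 0.5 × 14.392 × 3.1 × 38.6 = 861.05 kPa.
q_ult = 708.18 + 743.37 + 861.05 = 2312.6 kPa.
Gross allowable pressure q_all = 2312.6 / 3 = 770.87 kPa.
Allowable wall load = q_all × B = 770.87 × 3.1 = 2389.7 kN per metre run.

≈ 2390 kN/m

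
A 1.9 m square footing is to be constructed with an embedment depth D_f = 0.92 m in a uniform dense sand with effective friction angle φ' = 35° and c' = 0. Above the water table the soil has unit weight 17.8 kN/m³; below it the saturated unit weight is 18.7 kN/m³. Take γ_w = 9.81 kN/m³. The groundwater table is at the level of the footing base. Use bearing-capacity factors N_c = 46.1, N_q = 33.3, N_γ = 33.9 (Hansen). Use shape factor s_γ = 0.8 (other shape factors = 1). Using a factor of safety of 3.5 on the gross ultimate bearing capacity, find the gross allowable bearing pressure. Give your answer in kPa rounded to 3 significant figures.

q_all ≈ 221 kPa

Overburden at base level: q = 17.8 × 0.92 = 16.376 kPa.
Below the base the soil is submerged, so the ½γBN_γ term uses γ' = 18.7 − 9.81 = 8.89 kN/m³.
Surcharge term q·N_q = 16.376 × 33.3 = 545.32 kPa; self-weight term 0.5·γ·B·N_γ·s_γ = 0.5 × 8.89 × 1.9 × 33.9 × 0.8 = 229.04 kPa.
q_ult = 545.32 + 229.04 = 774.36 kPa.
q_all = 774.36 / 3.5 = 221.25 kPa.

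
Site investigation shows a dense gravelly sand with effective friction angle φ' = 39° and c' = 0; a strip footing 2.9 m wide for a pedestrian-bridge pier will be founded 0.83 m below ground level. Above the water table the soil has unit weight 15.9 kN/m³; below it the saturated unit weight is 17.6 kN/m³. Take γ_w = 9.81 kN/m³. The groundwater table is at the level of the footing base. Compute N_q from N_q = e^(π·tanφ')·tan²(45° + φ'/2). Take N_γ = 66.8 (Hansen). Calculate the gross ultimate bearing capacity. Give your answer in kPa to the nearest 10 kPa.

q_ult ≈ 1490 kPa

tan39° = 0.8098, so N_q = e^(π×0.8098)·tan²(64.5°) = 12.731 × 4.395 = 55.96.
Effective surcharge at the founding depth q = γ·D_f = 15.9 × 0.83 = 13.197 kPa.
The water table coincides with the base, so in the self-weight term γ → γ' = 7.79 kN/m³.
q_ult = q·N_q + 0.5·γ·B·N_γ
     = 13.197 × 55.957 + 0.5 × 7.79 × 2.9 × 66.8
     = 738.47 + 754.54 = 1493 kPa.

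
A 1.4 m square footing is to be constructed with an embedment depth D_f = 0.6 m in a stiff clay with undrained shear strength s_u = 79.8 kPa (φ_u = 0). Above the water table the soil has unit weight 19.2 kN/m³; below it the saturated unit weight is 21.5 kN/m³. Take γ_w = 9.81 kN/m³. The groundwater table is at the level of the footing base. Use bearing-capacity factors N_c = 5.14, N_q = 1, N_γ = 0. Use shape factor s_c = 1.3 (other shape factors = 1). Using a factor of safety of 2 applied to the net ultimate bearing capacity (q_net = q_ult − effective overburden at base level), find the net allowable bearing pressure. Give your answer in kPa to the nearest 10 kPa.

q_all(net) ≈ 270 kPa

q = γ·D_f = 19.2 × 0.6 = 11.52 kPa.
c·N_c·s_c = 79.8 × 5.14 × 1.3 = 533.22 kPa
q·N_q = 11.52 × 1 = 11.52 kPa
q_ult = 533.22 + 11.52 = 544.74 kPa.
Net ultimate: q_net = 544.74 − 11.52 = 533.22 kPa.
q_all(net) = 533.22 / 2 = 266.61 kPa.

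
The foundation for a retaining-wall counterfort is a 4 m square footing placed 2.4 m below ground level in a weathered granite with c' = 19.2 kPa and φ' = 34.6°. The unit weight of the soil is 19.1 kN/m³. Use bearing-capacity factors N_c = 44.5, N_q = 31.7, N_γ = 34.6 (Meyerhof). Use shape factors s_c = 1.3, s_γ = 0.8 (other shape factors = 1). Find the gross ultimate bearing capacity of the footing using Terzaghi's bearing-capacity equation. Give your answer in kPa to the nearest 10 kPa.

q_ult ≈ 3620 kPa

Effective surcharge at the founding depth q = γ·D_f = 19.1 × 2.4 = 45.84 kPa.
q_ult = c·N_c·s_c + q·N_q + 0.5·γ·B·N_γ·s_γ
     = 19.2 × 44.5 × 1.3 + 45.84 × 31.7 + 0.5 × 19.1 × 4 × 34.6 × 0.8
     = 1110.7 + 1453.1 + 1057.4 = 3621.2 kPa.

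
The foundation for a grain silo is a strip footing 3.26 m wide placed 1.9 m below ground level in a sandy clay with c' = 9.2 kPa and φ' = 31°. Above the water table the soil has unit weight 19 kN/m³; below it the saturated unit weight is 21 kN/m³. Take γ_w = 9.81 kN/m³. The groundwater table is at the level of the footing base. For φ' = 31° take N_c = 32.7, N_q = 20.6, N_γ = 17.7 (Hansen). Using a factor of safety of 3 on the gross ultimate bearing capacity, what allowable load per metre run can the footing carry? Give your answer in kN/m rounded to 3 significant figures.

≈ 1490 kN/m

Overburden at base level: q = 19 × 1.9 = 36.1 kPa.
Below the base the soil is submerged, so the ½γBN_γ term uses γ' = 21 − 9.81 = 11.19 kN/m³.
Cohesion term c·N_c = 9.2 × 32.7 = 300.84 kPa; surcharge term q·N_q = 36.1 × 20.6 = 743.66 kPa; self-weight term 0.5·γ·B·N_γ = 0.5 × 11.19 × 3.26 × 17.7 = 322.84 kPa.
q_ult = 300.84 + 743.66 + 322.84 = 1367.3 kPa.
Gross allowable pressure q_all = 1367.3 / 3 = 455.78 kPa.
Allowable wall load = q_all × B = 455.78 × 3.26 = 1485.8 kN per metre run.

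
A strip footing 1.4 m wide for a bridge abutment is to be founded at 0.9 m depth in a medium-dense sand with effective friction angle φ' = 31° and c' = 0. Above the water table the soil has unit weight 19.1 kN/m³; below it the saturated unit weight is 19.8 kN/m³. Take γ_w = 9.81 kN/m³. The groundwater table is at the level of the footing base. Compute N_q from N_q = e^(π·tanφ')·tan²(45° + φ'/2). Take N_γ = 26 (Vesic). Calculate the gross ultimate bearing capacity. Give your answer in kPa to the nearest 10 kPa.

q_ult ≈ 540 kPa

tan31° = 0.6009, so N_q = e^(π×0.6009)·tan²(60.5°) = 6.604 × 3.124 = 20.63.
q = γ·D_f = 19.1 × 0.9 = 17.19 kPa.
For the ½γBN_γ term take γ' = 19.8 − 9.81 = 9.99 kN/m³ (soil below base is submerged).
q·N_q = 17.19 × 20.631 = 354.64 kPa
0.5·γ·B·N_γ = 0.5 × 9.99 × 1.4 × 26 = 181.82 kPa
q_ult = 354.64 + 181.82 = 536.46 kPa.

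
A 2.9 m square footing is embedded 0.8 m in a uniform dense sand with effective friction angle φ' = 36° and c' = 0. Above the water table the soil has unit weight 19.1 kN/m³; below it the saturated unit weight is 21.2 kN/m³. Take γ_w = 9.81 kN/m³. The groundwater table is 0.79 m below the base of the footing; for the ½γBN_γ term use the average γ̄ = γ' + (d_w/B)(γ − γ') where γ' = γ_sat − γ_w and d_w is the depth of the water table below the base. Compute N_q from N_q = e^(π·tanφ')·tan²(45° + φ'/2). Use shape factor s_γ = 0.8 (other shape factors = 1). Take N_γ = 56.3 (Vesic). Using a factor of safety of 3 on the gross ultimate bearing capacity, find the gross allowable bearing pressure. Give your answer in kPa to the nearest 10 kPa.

q_all ≈ 490 kPa

N_q = e^(π·tan36°)·tan²(63°) = 37.75.
Overburden at base level: q = 19.1 × 0.8 = 15.28 kPa.
The water table is 0.79 m below the base (< B = 2.9 m), so the ½γBN_γ term uses γ̄ = γ' + (d_w/B)(γ − γ') = 11.39 + (0.79/2.9)(19.1 − 11.39) = 13.49 kN/m³.
Surcharge term q·N_q = 15.28 × 37.752 = 576.86 kPa; self-weight term 0.5·γ·B·N_γ·s_γ = 0.5 × 13.49 × 2.9 × 56.3 × 0.8 = 881.03 kPa.
q_ult = 576.86 + 881.03 = 1457.9 kPa.
q_all = 1457.9 / 3 = 485.96 kPa.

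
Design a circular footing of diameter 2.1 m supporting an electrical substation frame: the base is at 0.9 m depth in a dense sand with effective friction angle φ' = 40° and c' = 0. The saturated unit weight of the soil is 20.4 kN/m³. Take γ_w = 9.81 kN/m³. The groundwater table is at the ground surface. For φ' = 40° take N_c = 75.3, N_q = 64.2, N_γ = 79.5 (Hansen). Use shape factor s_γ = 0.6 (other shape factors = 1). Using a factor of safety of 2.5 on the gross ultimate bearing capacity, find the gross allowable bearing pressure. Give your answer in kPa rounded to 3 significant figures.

q_all ≈ 457 kPa

With the water table at the surface the whole profile is submerged: γ' = 20.4 − 9.81 = 10.59 kN/m³, so q = γ'·D_f = 9.531 kPa; the same γ' applies in the ½γBN_γ term.
q_ult = q·N_q + 0.5·γ·B·N_γ·s_γ
     = 9.531 × 64.2 + 0.5 × 10.59 × 2.1 × 79.5 × 0.6
     = 611.89 + 530.4 = 1142.3 kPa.
q_all = 1142.3 / 2.5 = 456.92 kPa.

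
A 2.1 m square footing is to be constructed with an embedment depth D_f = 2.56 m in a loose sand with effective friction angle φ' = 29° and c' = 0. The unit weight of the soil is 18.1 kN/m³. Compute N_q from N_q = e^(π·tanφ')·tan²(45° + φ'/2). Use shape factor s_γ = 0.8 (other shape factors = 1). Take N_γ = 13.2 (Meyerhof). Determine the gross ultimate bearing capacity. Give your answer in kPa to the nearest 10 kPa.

q_ult ≈ 960 kPa

tan29° = 0.5543, so N_q = e^(π×0.5543)·tan²(59.5°) = 5.705 × 2.882 = 16.44.
Overburden at base level: q = 18.1 × 2.56 = 46.336 kPa.
Surcharge term q·N_q = 46.336 × 16.443 = 761.92 kPa; self-weight term 0.5·γ·B·N_γ·s_γ = 0.5 × 18.1 × 2.1 × 13.2 × 0.8 = 200.69 kPa.
q_ult = 761.92 + 200.69 = 962.61 kPa.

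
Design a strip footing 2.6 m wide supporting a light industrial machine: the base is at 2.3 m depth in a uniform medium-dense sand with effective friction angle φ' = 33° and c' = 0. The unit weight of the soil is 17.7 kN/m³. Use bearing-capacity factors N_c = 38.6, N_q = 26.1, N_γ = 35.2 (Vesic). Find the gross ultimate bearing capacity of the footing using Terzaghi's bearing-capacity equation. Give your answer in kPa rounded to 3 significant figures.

q_ult ≈ 1870 kPa

Overburden at base level: q = 17.7 × 2.3 = 40.71 kPa.
Surcharge term q·N_q = 40.71 × 26.1 = 1062.5 kPa; self-weight term 0.5·γ·B·N_γ = 0.5 × 17.7 × 2.6 × 35.2 = 809.95 kPa.
q_ult = 1062.5 + 809.95 = 1872.5 kPa.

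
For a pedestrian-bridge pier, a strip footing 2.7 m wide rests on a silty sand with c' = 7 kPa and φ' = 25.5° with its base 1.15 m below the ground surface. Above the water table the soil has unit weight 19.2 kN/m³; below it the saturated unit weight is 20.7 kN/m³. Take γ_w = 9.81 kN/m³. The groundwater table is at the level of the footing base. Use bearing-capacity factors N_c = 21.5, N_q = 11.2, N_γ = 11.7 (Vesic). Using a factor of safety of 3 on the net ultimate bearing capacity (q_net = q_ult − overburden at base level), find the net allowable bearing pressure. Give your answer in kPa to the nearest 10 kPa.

Overburden at base level: q = 19.2 × 1.15 = 22.08 kPa.
Below the base the soil is submerged, so the ½γBN_γ term uses γ' = 20.7 − 9.81 = 10.89 kN/m³.
Cohesion term c·N_c = 7 × 21.5 = 150.5 kPa; surcharge term q·N_q = 22.08 × 11.2 = 247.3 kPa; self-weight term 0.5·γ·B·N_γ = 0.5 × 10.89 × 2.7 × 11.7 = 172.01 kPa.
q_ult = 150.5 + 247.3 + 172.01 = 569.8 kPa.
q_net = 569.8 − 22.08 = 547.72 kPa.
q_all(net) = 547.72 / 3 = 182.57 kPa.

q_all(net) ≈ 180 kPa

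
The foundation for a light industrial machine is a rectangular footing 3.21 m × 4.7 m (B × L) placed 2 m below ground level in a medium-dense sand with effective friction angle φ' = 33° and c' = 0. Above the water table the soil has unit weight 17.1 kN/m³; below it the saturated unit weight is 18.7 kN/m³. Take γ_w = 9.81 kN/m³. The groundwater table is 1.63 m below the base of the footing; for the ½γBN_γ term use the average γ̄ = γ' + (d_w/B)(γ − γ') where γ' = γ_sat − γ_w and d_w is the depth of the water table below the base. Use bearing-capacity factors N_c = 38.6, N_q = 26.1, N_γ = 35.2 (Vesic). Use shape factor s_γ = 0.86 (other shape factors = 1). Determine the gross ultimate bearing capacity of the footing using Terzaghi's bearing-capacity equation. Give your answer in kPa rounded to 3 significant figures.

q_ult ≈ 1530 kPa

Effective surcharge at the founding depth q = γ·D_f = 17.1 × 2 = 34.2 kPa.
With d_w = 1.63 m < B, γ̄ = 8.89 + (1.63/3.21) × (17.1 − 8.89) = 13.059 kN/m³.
q_ult = q·N_q + 0.5·γ·B·N_γ·s_γ
     = 34.2 × 26.1 + 0.5 × 13.059 × 3.21 × 35.2 × 0.86
     = 892.62 + 634.49 = 1527.1 kPa.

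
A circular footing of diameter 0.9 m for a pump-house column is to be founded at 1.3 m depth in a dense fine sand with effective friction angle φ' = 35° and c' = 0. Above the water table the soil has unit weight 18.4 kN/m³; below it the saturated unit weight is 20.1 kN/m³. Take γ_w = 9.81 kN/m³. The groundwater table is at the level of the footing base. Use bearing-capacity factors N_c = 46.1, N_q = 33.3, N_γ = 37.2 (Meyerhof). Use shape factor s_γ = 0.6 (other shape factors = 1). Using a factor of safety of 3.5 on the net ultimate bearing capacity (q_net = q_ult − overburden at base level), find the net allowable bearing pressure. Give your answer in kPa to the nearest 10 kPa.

q_all(net) ≈ 250 kPa

Effective surcharge at the founding depth q = γ·D_f = 18.4 × 1.3 = 23.92 kPa.
The water table coincides with the base, so in the self-weight term γ → γ' = 10.29 kN/m³.
q_ult = q·N_q + 0.5·γ·B·N_γ·s_γ
     = 23.92 × 33.3 + 0.5 × 10.29 × 0.9 × 37.2 × 0.6
     = 796.54 + 103.35 = 899.89 kPa.
q_net = 899.89 − 23.92 = 875.97 kPa.
q_all(net) = 875.97 / 3.5 = 250.28 kPa.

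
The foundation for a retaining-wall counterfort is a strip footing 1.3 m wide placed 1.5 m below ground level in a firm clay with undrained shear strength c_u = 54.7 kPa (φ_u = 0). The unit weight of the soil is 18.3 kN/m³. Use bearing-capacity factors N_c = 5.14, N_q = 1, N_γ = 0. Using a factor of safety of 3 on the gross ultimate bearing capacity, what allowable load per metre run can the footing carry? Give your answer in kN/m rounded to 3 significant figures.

Effective surcharge at the founding depth q = γ·D_f = 18.3 × 1.5 = 27.45 kPa.
q_ult = c·N_c + q·N_q
     = 54.7 × 5.14 + 27.45 × 1
     = 281.16 + 27.45 = 308.61 kPa.
Gross allowable pressure q_all = 308.61 / 3 = 102.87 kPa.
Allowable wall load = q_all × B = 102.87 × 1.3 = 133.73 kN per metre run.

≈ 134 kN/m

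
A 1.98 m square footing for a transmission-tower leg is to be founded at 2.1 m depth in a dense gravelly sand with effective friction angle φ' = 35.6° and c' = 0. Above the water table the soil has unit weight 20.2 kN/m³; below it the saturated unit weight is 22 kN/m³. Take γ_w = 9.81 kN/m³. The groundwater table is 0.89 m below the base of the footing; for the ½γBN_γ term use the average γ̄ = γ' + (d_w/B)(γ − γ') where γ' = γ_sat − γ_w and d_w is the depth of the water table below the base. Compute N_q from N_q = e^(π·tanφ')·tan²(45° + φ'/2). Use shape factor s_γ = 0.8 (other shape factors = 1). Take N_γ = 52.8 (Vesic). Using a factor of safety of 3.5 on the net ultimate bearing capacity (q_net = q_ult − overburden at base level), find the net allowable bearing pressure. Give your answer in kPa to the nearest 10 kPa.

N_q = e^(π·tan35.6°)·tan²(62.8°) = 35.89.
q = γ·D_f = 20.2 × 2.1 = 42.42 kPa.
γ' = 12.19 kN/m³; averaging over the depth B below the base, γ̄ = γ' + (d_w/B)(γ − γ') = 15.79 kN/m³.
q·N_q = 42.42 × 35.891 = 1522.5 kPa
0.5·γ·B·N_γ·s_γ = 0.5 × 15.79 × 1.98 × 52.8 × 0.8 = 660.32 kPa
q_ult = 1522.5 + 660.32 = 2182.8 kPa.
q_net = 2182.8 − 42.42 = 2140.4 kPa.
q_all(net) = 2140.4 / 3.5 = 611.55 kPa.

q_all(net) ≈ 610 kPa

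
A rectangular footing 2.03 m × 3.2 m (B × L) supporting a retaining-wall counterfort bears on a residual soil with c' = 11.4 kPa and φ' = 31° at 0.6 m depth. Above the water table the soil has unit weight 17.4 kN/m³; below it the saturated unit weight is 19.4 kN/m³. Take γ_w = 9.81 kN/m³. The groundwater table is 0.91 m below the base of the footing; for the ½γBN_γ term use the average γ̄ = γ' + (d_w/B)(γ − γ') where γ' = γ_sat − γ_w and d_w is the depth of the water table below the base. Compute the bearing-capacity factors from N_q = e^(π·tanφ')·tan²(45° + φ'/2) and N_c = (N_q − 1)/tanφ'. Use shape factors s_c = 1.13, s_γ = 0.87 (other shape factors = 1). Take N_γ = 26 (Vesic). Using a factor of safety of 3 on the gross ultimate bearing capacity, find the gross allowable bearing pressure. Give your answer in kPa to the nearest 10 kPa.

q_all ≈ 310 kPa

N_q = e^(π·tan31°)·tan²(60.5°) = 20.63; N_c = (N_q − 1)/tanφ' = 32.67.
Overburden at base level: q = 17.4 × 0.6 = 10.44 kPa.
The water table is 0.91 m below the base (< B = 2.03 m), so the ½γBN_γ term uses γ̄ = γ' + (d_w/B)(γ − γ') = 9.59 + (0.91/2.03)(17.4 − 9.59) = 13.091 kN/m³.
Cohesion term c·N_c·s_c = 11.4 × 32.671 × 1.13 = 420.87 kPa; surcharge term q·N_q = 10.44 × 20.631 = 215.39 kPa; self-weight term 0.5·γ·B·N_γ·s_γ = 0.5 × 13.091 × 2.03 × 26 × 0.87 = 300.56 kPa.
q_ult = 420.87 + 215.39 + 300.56 = 936.82 kPa.
q_all = 936.82 / 3 = 312.27 kPa.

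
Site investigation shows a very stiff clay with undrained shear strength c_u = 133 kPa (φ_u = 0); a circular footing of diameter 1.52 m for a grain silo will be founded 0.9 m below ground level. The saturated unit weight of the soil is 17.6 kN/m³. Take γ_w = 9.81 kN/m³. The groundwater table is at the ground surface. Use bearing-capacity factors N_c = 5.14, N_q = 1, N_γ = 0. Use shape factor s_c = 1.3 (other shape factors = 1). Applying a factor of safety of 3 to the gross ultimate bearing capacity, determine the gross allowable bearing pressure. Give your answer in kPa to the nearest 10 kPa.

q_all ≈ 300 kPa

Water table at ground surface, so effective unit weight γ' = 17.6 − 9.81 = 7.79 kN/m³ is used throughout; overburden q = 7.79 × 0.9 = 7.011 kPa.
Cohesion term c·N_c·s_c = 133 × 5.14 × 1.3 = 888.71 kPa; surcharge term q·N_q = 7.011 × 1 = 7.011 kPa.
q_ult = 888.71 + 7.011 = 895.72 kPa.
q_all = q_ult / FS = 895.72 / 3 = 298.57 kPa.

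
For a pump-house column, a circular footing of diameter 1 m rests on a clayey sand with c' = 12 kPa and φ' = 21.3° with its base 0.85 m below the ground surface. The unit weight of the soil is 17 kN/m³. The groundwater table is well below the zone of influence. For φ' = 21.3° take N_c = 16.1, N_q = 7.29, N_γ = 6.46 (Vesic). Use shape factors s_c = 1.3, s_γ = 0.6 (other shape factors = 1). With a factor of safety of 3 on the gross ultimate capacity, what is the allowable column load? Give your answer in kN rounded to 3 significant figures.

Overburden at base level: q = 17 × 0.85 = 14.45 kPa.
Cohesion term c·N_c·s_c = 12 × 16.1 × 1.3 = 251.16 kPa; surcharge term q·N_q = 14.45 × 7.29 = 105.34 kPa; self-weight term 0.5·γ·B·N_γ·s_γ = 0.5 × 17 × 1 × 6.46 × 0.6 = 32.946 kPa.
q_ult = 251.16 + 105.34 + 32.946 = 389.45 kPa.
Gross allowable pressure q_all = 389.45 / 3 = 129.82 kPa.
Footing area = 0.7854 m², so allowable column load = 129.82 × 0.7854 = 101.96 kN.

P_all ≈ 102 kN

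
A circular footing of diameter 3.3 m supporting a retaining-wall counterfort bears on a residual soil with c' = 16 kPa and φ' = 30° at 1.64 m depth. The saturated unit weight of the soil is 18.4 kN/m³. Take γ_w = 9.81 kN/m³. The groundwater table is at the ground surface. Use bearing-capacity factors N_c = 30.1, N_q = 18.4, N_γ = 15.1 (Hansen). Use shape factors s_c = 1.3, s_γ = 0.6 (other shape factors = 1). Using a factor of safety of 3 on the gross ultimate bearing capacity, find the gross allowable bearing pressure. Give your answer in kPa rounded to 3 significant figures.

q_all ≈ 338 kPa

γ' = 18.4 − 9.81 = 8.59 kN/m³ (submerged throughout). q = 8.59 × 1.64 = 14.088 kPa; the same γ' applies in the ½γBN_γ term.
c·N_c·s_c = 16 × 30.1 × 1.3 = 626.08 kPa
q·N_q = 14.088 × 18.4 = 259.21 kPa
0.5·γ·B·N_γ·s_γ = 0.5 × 8.59 × 3.3 × 15.1 × 0.6 = 128.41 kPa
q_ult = 626.08 + 259.21 + 128.41 = 1013.7 kPa.
q_all = 1013.7 / 3 = 337.9 kPa.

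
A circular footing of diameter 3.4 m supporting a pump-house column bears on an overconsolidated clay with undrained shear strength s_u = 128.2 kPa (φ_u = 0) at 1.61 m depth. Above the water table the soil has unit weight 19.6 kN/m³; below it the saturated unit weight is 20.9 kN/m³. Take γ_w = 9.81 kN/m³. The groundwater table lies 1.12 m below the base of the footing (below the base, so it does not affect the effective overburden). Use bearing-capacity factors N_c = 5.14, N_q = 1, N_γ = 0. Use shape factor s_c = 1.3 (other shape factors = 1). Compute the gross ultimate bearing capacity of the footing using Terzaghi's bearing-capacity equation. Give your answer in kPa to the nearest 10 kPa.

q_ult ≈ 890 kPa

Overburden at base level: q = 19.6 × 1.61 = 31.556 kPa.
Cohesion term c·N_c·s_c = 128.2 × 5.14 × 1.3 = 856.63 kPa; surcharge term q·N_q = 31.556 × 1 = 31.556 kPa.
q_ult = 856.63 + 31.556 = 888.19 kPa.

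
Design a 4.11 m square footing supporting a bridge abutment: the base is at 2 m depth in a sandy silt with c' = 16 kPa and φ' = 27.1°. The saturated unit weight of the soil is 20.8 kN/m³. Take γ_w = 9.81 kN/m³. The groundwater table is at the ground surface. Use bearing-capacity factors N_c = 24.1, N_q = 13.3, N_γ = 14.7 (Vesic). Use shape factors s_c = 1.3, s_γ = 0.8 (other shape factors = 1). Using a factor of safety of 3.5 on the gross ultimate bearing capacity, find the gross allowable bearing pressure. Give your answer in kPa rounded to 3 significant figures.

q_all ≈ 303 kPa

With the water table at the surface the whole profile is submerged: γ' = 20.8 − 9.81 = 10.99 kN/m³, so q = γ'·D_f = 21.98 kPa; the same γ' applies in the ½γBN_γ term.
q_ult = c·N_c·s_c + q·N_q + 0.5·γ·B·N_γ·s_γ
     = 16 × 24.1 × 1.3 + 21.98 × 13.3 + 0.5 × 10.99 × 4.11 × 14.7 × 0.8
     = 501.28 + 292.33 + 265.59 = 1059.2 kPa.
q_all = 1059.2 / 3.5 = 302.63 kPa.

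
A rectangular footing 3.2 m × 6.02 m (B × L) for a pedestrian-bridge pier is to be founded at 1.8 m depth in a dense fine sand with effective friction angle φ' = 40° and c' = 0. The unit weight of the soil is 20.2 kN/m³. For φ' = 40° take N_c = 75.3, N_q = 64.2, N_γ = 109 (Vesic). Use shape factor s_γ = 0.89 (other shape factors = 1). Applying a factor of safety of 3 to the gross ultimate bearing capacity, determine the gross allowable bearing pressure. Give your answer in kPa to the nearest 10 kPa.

Effective surcharge at the founding depth q = γ·D_f = 20.2 × 1.8 = 36.36 kPa.
q_ult = q·N_q + 0.5·γ·B·N_γ·s_γ
     = 36.36 × 64.2 + 0.5 × 20.2 × 3.2 × 109 × 0.89
     = 2334.3 + 3135.4 = 5469.7 kPa.
q_all = q_ult / FS = 5469.7 / 3 = 1823.2 kPa.

q_all ≈ 1820 kPa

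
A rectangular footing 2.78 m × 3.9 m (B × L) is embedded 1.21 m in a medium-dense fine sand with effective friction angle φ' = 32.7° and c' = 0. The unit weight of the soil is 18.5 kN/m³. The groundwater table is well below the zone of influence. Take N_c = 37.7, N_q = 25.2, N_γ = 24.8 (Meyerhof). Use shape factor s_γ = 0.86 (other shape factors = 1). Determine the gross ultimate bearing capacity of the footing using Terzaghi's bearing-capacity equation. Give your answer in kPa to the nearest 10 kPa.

q_ult ≈ 1110 kPa

Effective surcharge at the founding depth q = γ·D_f = 18.5 × 1.21 = 22.385 kPa.
q_ult = q·N_q + 0.5·γ·B·N_γ·s_γ
     = 22.385 × 25.2 + 0.5 × 18.5 × 2.78 × 24.8 × 0.86
     = 564.1 + 548.45 = 1112.6 kPa.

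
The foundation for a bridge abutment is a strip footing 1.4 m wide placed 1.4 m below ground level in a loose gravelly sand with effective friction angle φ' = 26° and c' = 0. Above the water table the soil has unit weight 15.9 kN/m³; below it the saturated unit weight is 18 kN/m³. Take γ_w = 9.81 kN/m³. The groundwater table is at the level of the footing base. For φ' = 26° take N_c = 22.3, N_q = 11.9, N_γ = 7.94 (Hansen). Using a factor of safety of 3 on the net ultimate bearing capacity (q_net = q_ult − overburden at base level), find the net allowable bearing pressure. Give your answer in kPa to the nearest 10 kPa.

q_all(net) ≈ 100 kPa

Overburden at base level: q = 15.9 × 1.4 = 22.26 kPa.
Below the base the soil is submerged, so the ½γBN_γ term uses γ' = 18 − 9.81 = 8.19 kN/m³.
Surcharge term q·N_q = 22.26 × 11.9 = 264.89 kPa; self-weight term 0.5·γ·B·N_γ = 0.5 × 8.19 × 1.4 × 7.94 = 45.52 kPa.
q_ult = 264.89 + 45.52 = 310.41 kPa.
q_net = 310.41 − 22.26 = 288.15 kPa.
q_all(net) = 288.15 / 3 = 96.051 kPa.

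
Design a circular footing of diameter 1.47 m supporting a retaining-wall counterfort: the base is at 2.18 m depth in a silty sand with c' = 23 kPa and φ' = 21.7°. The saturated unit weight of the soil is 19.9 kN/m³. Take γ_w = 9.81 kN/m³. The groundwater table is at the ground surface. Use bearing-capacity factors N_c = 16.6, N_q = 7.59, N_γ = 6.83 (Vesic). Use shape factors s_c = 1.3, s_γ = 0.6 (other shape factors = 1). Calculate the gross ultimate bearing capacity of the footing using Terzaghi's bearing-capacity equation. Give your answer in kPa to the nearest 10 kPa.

q_ult ≈ 690 kPa

With the water table at the surface the whole profile is submerged: γ' = 19.9 − 9.81 = 10.09 kN/m³, so q = γ'·D_f = 21.996 kPa; the same γ' applies in the ½γBN_γ term.
q_ult = c·N_c·s_c + q·N_q + 0.5·γ·B·N_γ·s_γ
     = 23 × 16.6 × 1.3 + 21.996 × 7.59 + 0.5 × 10.09 × 1.47 × 6.83 × 0.6
     = 496.34 + 166.95 + 30.391 = 693.68 kPa.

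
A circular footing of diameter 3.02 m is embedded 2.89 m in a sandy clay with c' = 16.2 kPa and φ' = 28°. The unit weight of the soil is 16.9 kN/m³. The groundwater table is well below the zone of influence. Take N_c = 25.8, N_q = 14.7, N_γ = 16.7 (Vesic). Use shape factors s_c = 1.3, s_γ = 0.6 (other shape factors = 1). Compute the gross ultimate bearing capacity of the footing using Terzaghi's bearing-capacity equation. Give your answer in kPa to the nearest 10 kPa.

q = γ·D_f = 16.9 × 2.89 = 48.841 kPa.
c·N_c·s_c = 16.2 × 25.8 × 1.3 = 543.35 kPa
q·N_q = 48.841 × 14.7 = 717.96 kPa
0.5·γ·B·N_γ·s_γ = 0.5 × 16.9 × 3.02 × 16.7 × 0.6 = 255.7 kPa
q_ult = 543.35 + 717.96 + 255.7 = 1517 kPa.

q_ult ≈ 1520 kPa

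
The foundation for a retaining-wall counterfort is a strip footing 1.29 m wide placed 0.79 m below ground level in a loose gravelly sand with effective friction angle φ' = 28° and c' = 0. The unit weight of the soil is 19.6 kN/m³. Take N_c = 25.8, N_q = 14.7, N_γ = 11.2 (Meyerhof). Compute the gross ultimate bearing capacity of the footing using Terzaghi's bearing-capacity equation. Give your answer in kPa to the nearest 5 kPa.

Effective surcharge at the founding depth q = γ·D_f = 19.6 × 0.79 = 15.484 kPa.
q_ult = q·N_q + 0.5·γ·B·N_γ
     = 15.484 × 14.7 + 0.5 × 19.6 × 1.29 × 11.2
     = 227.61 + 141.59 = 369.21 kPa.

q_ult ≈ 370 kPa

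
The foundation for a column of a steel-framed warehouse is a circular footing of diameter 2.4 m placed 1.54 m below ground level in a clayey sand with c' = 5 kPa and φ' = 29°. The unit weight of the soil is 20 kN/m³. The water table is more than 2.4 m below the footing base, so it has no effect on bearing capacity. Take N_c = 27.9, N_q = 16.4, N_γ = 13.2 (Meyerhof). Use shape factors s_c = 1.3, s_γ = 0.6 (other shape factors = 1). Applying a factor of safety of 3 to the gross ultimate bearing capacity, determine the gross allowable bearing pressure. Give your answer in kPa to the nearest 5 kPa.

q_all ≈ 290 kPa

Overburden at base level: q = 20 × 1.54 = 30.8 kPa.
Cohesion term c·N_c·s_c = 5 × 27.9 × 1.3 = 181.35 kPa; surcharge term q·N_q = 30.8 × 16.4 = 505.12 kPa; self-weight term 0.5·γ·B·N_γ·s_γ = 0.5 × 20 × 2.4 × 13.2 × 0.6 = 190.08 kPa.
q_ult = 181.35 + 505.12 + 190.08 = 876.55 kPa.
q_all = q_ult / FS = 876.55 / 3 = 292.18 kPa.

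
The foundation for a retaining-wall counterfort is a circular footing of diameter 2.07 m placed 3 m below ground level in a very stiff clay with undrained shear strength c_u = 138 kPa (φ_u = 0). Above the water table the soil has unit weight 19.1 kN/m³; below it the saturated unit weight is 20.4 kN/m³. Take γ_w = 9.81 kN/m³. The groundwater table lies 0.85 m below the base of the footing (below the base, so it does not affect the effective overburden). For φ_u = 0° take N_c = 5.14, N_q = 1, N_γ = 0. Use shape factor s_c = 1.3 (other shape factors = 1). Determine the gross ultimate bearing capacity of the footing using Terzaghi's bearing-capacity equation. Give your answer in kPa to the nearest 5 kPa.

Overburden at base level: q = 19.1 × 3 = 57.3 kPa.
Cohesion term c·N_c·s_c = 138 × 5.14 × 1.3 = 922.12 kPa; surcharge term q·N_q = 57.3 × 1 = 57.3 kPa.
q_ult = 922.12 + 57.3 = 979.42 kPa.

q_ult ≈ 980 kPa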